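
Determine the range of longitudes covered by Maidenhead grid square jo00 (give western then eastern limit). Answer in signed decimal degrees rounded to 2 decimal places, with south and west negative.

0.00, 2.00

Field J=9, O=14: +9·20° lon, +14·10° lat → SW at lon 0°, lat 50°.
Square 0, 0: +0·2° lon, +0·1° lat → SW at lon 0°, lat 50°.
Cell spans 2° lon × 1° lat.
west 0.00, east 2.00.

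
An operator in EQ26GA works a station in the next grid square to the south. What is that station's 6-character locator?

Latitude subsquare a = 0; −1 → -1, wraps to 23 = x, carry into square.
Latitude square 6; −1 → 5.
The longitude characters are unchanged.

EQ25gx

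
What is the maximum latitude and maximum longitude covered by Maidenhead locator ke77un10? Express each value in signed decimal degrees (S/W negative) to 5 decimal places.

-42.45417, 35.68333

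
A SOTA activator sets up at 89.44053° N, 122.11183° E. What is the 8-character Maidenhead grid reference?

Offset from 180°W / 90°S: lon 302.11183°, lat 179.44053°.
Field: lon ⌊302.11183/20⌋ = 15 → P; lat ⌊179.44053/10⌋ = 17 → R.
Square: lon ⌊2.11183/2⌋ = 1; lat ⌊9.44053/1⌋ = 9.
Subsquare: lon ⌊0.11183/0.0833333⌋ = 1 → b; lat ⌊0.44053/0.0416667⌋ = 10 → k.
Extended square: lon ⌊0.02850/0.00833333⌋ = 3; lat ⌊0.02386/0.00416667⌋ = 5.

PR19bk35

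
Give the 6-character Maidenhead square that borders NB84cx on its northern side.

NB85ca

Latitude subsquare x = 23; +1 → 24, wraps to 0 = a, carry into square.
Latitude square 4; +1 → 5.
The longitude characters are unchanged.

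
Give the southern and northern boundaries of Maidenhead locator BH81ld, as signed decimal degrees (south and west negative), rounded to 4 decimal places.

Field B=1, H=7: +1·20° lon, +7·10° lat → SW at lon -160°, lat -20°.
Square 8, 1: +8·2° lon, +1·1° lat → SW at lon -144°, lat -19°.
Subsquare l=11, d=3: +11·0.0833333° lon, +3·0.0416667° lat → SW at lon -143.083°, lat -18.875°.
Cell spans 0.0833333° lon × 0.0416667° lat.
south -18.8750, north -18.8333.

-18.8750, -18.8333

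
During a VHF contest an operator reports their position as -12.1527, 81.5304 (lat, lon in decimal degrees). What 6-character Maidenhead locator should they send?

NH07su

Add 180° to longitude and 90° to latitude: 261.5304, 77.8473.
Field (20°×10°, letters A–R): lon ⌊261.5304/20⌋ = 13 → N; lat ⌊77.8473/10⌋ = 7 → H.
Square (2°×1°, digits 0–9): lon ⌊1.5304/2⌋ = 0; lat ⌊7.8473/1⌋ = 7.
Subsquare (5′×2.5′, letters a–x): lon ⌊1.5304/0.0833333⌋ = 18 → s; lat ⌊0.8473/0.0416667⌋ = 20 → u.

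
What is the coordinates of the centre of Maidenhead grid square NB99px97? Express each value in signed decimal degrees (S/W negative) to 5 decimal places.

Field N=13, B=1: +13·20° lon, +1·10° lat → SW at lon 80°, lat -80°.
Square 9, 9: +9·2° lon, +9·1° lat → SW at lon 98°, lat -71°.
Subsquare p=15, x=23: +15·0.0833333° lon, +23·0.0416667° lat → SW at lon 99.25°, lat -70.0417°.
Extended square 9, 7: +9·0.00833333° lon, +7·0.00416667° lat → SW at lon 99.325°, lat -70.0125°.
Cell spans 0.00833333° lon × 0.00416667° lat. Centre is SW corner plus half of each.
latitude -70.01042, longitude 99.32917.

-70.01042, 99.32917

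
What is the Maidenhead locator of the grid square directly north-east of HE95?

Longitude square 9; +1 → 10, wraps to 0, carry into field.
Longitude field H = 7; +1 → 8 = I.
Latitude square 5; +1 → 6.

IE06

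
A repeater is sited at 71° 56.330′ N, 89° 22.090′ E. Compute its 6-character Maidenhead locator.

NQ41qw

Offset from 180°W / 90°S: lon 269.3682°, lat 161.9388°.
Field: lon ⌊269.3682/20⌋ = 13 → N; lat ⌊161.9388/10⌋ = 16 → Q.
Square: lon ⌊9.3682/2⌋ = 4; lat ⌊1.9388/1⌋ = 1.
Subsquare: lon ⌊1.3682/0.0833333⌋ = 16 → q; lat ⌊0.9388/0.0416667⌋ = 22 → w.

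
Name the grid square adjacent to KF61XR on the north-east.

KF71as

Longitude subsquare x = 23; +1 → 24, wraps to 0 = a, carry into square.
Longitude square 6; +1 → 7.
Latitude subsquare r = 17; +1 → 18 = s.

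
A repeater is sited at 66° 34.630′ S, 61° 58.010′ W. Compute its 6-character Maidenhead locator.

FC93ak

Shift to the Maidenhead origin (180°W, 90°S): lon 118.0332, lat 23.4228.
Field (20°×10°, letters A–R): lon ⌊118.0332/20⌋ = 5 → F; lat ⌊23.4228/10⌋ = 2 → C.
Square (2°×1°, digits 0–9): lon ⌊18.0332/2⌋ = 9; lat ⌊3.4228/1⌋ = 3.
Subsquare (5′×2.5′, letters a–x): lon ⌊0.0332/0.0833333⌋ = 0 → a; lat ⌊0.4228/0.0416667⌋ = 10 → k.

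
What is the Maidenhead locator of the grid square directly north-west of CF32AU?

Longitude subsquare a = 0; −1 → -1, wraps to 23 = x, carry into square.
Longitude square 3; −1 → 2.
Latitude subsquare u = 20; +1 → 21 = v.

CF22xv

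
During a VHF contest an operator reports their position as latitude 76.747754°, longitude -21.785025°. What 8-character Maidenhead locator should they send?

Offset from 180°W / 90°S: lon 158.21498°, lat 166.74775°.
Field (20°×10°, letters A–R): lon ⌊158.21498/20⌋ = 7 → H; lat ⌊166.74775/10⌋ = 16 → Q.
Square (2°×1°, digits 0–9): lon ⌊18.21498/2⌋ = 9; lat ⌊6.74775/1⌋ = 6.
Subsquare (5′×2.5′, letters a–x): lon ⌊0.21498/0.0833333⌋ = 2 → c; lat ⌊0.74775/0.0416667⌋ = 17 → r.
Extended square (30″×15″, digits 0–9): lon ⌊0.04831/0.00833333⌋ = 5; lat ⌊0.03942/0.00416667⌋ = 9.

HQ96cr59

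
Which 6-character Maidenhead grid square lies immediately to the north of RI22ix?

Latitude subsquare x = 23; +1 → 24, wraps to 0 = a, carry into square.
Latitude square 2; +1 → 3.
The longitude characters are unchanged.

RI23ia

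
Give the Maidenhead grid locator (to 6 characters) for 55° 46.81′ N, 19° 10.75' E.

Shift to the Maidenhead origin (180°W, 90°S): lon 199.1792, lat 145.7802.
Field: 199.1792/20 → 9 → J, 145.7802/10 → 14 → O; chars JO.
Square: 19.1792/2 → 9, 5.7802/1 → 5; chars 95.
Subsquare: 1.1792/0.0833333 → 14 → o, 0.7802/0.0416667 → 18 → s; chars os.

JO95os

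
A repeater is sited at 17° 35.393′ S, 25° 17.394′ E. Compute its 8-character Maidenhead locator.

Shift to the Maidenhead origin (180°W, 90°S): lon 205.28990, lat 72.41012.
Field (20°×10°, letters A–R): 205.28990/20 → 10 → K, 72.41012/10 → 7 → H; chars KH.
Square (2°×1°, digits 0–9): 5.28990/2 → 2, 2.41012/1 → 2; chars 22.
Subsquare (5′×2.5′, letters a–x): 1.28990/0.0833333 → 15 → p, 0.41012/0.0416667 → 9 → j; chars pj.
Extended square (30″×15″, digits 0–9): 0.03990/0.00833333 → 4, 0.03512/0.00416667 → 8; chars 48.

KH22pj48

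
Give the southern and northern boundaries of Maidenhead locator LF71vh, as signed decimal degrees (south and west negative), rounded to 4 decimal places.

-38.7083, -38.6667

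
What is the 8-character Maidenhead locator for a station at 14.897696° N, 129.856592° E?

PK44wv25

Shift to the Maidenhead origin (180°W, 90°S): lon 309.85659, lat 104.89770.
Field (20°×10°, letters A–R): lon ⌊309.85659/20⌋ = 15 → P; lat ⌊104.89770/10⌋ = 10 → K.
Square (2°×1°, digits 0–9): lon ⌊9.85659/2⌋ = 4; lat ⌊4.89770/1⌋ = 4.
Subsquare (5′×2.5′, letters a–x): lon ⌊1.85659/0.0833333⌋ = 22 → w; lat ⌊0.89770/0.0416667⌋ = 21 → v.
Extended square (30″×15″, digits 0–9): lon ⌊0.02326/0.00833333⌋ = 2; lat ⌊0.02270/0.00416667⌋ = 5.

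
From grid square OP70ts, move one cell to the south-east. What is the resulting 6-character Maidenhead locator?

Longitude subsquare t = 19; +1 → 20 = u.
Latitude subsquare s = 18; −1 → 17 = r.

OP70ur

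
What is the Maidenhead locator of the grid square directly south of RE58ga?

RE57gx

Latitude subsquare a = 0; −1 → -1, wraps to 23 = x, carry into square.
Latitude square 8; −1 → 7.
The longitude characters are unchanged.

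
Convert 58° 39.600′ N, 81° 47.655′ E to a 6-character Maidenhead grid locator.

NO08vp

Add 180° to longitude and 90° to latitude: 261.7943, 148.6600.
Field: lon ⌊261.7943/20⌋ = 13 → N; lat ⌊148.6600/10⌋ = 14 → O.
Square: lon ⌊1.7943/2⌋ = 0; lat ⌊8.6600/1⌋ = 8.
Subsquare: lon ⌊1.7943/0.0833333⌋ = 21 → v; lat ⌊0.6600/0.0416667⌋ = 15 → p.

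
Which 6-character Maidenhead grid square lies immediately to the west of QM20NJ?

QM20mj

Longitude subsquare n = 13; −1 → 12 = m.
The latitude characters are unchanged.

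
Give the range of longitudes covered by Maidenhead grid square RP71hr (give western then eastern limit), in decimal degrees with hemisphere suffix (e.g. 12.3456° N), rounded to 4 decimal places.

Field R=17, P=15: +17·20° lon, +15·10° lat → SW at lon 160°, lat 60°.
Square 7, 1: +7·2° lon, +1·1° lat → SW at lon 174°, lat 61°.
Subsquare h=7, r=17: +7·0.0833333° lon, +17·0.0416667° lat → SW at lon 174.583°, lat 61.7083°.
Cell spans 0.0833333° lon × 0.0416667° lat.
west 174.5833° E, east 174.6667° E.

174.5833° E, 174.6667° E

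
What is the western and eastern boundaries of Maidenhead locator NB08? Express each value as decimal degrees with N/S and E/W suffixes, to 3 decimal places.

80.000° E, 82.000° E

Field N=13, B=1: +13·20° lon, +1·10° lat → SW at lon 80°, lat -80°.
Square 0, 8: +0·2° lon, +8·1° lat → SW at lon 80°, lat -72°.
Cell spans 2° lon × 1° lat.
west 80.000° E, east 82.000° E.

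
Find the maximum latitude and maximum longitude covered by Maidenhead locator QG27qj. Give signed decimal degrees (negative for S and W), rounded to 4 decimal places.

-22.5833, 145.4167

Field Q=16, G=6: +16·20° lon, +6·10° lat → SW at lon 140°, lat -30°.
Square 2, 7: +2·2° lon, +7·1° lat → SW at lon 144°, lat -23°.
Subsquare q=16, j=9: +16·0.0833333° lon, +9·0.0416667° lat → SW at lon 145.333°, lat -22.625°.
Cell spans 0.0833333° lon × 0.0416667° lat. NE corner is SW corner plus one full cell.
latitude -22.5833, longitude 145.4167.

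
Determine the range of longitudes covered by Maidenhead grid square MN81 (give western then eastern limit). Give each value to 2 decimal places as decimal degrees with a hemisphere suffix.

76.00° E, 78.00° E

Field M=12, N=13: +12·20° lon, +13·10° lat → SW at lon 60°, lat 40°.
Square 8, 1: +8·2° lon, +1·1° lat → SW at lon 76°, lat 41°.
Cell spans 2° lon × 1° lat.
west 76.00° E, east 78.00° E.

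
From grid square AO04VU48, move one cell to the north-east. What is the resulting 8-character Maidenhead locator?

Longitude extended square 4; +1 → 5.
Latitude extended square 8; +1 → 9.

AO04vu59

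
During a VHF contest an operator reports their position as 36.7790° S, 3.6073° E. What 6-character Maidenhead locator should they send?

Add 180° to longitude and 90° to latitude: 183.6073, 53.2210.
Field: lon ⌊183.6073/20⌋ = 9 → J; lat ⌊53.2210/10⌋ = 5 → F.
Square: lon ⌊3.6073/2⌋ = 1; lat ⌊3.2210/1⌋ = 3.
Subsquare: lon ⌊1.6073/0.0833333⌋ = 19 → t; lat ⌊0.2210/0.0416667⌋ = 5 → f.

JF13tf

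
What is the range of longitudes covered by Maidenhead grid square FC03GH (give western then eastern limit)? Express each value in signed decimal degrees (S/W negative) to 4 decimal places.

Field F=5, C=2: +5·20° lon, +2·10° lat → SW at lon -80°, lat -70°.
Square 0, 3: +0·2° lon, +3·1° lat → SW at lon -80°, lat -67°.
Subsquare g=6, h=7: +6·0.0833333° lon, +7·0.0416667° lat → SW at lon -79.5°, lat -66.7083°.
Cell spans 0.0833333° lon × 0.0416667° lat.
west -79.5000, east -79.4167.

-79.5000, -79.4167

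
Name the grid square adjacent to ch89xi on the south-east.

CH99ah

Longitude subsquare x = 23; +1 → 24, wraps to 0 = a, carry into square.
Longitude square 8; +1 → 9.
Latitude subsquare i = 8; −1 → 7 = h.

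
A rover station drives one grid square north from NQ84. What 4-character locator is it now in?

NQ85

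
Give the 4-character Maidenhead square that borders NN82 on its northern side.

NN83

Latitude square 2; +1 → 3.
The longitude characters are unchanged.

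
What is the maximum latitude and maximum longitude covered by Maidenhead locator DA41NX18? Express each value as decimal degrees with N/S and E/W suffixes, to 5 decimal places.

88.00417° S, 110.90000° W

Field D=3, A=0: +3·20° lon, +0·10° lat → SW at lon -120°, lat -90°.
Square 4, 1: +4·2° lon, +1·1° lat → SW at lon -112°, lat -89°.
Subsquare n=13, x=23: +13·0.0833333° lon, +23·0.0416667° lat → SW at lon -110.917°, lat -88.0417°.
Extended square 1, 8: +1·0.00833333° lon, +8·0.00416667° lat → SW at lon -110.908°, lat -88.0083°.
Cell spans 0.00833333° lon × 0.00416667° lat. NE corner is SW corner plus one full cell.
latitude 88.00417° S, longitude 110.90000° W.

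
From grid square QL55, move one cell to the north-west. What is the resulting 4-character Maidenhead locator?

QL46

Longitude square 5; −1 → 4.
Latitude square 5; +1 → 6.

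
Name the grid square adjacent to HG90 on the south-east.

Longitude square 9; +1 → 10, wraps to 0, carry into field.
Longitude field H = 7; +1 → 8 = I.
Latitude square 0; −1 → -1, wraps to 9, carry into field.
Latitude field G = 6; −1 → 5 = F.

IF09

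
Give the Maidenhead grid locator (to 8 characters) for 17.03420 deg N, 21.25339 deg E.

Offset from 180°W / 90°S: lon 201.25339°, lat 107.03420°.
Field: 201.25339/20 → 10 → K, 107.03420/10 → 10 → K; chars KK.
Square: 1.25339/2 → 0, 7.03420/1 → 7; chars 07.
Subsquare: 1.25339/0.0833333 → 15 → p, 0.03420/0.0416667 → 0 → a; chars pa.
Extended square: 0.00339/0.00833333 → 0, 0.03420/0.00416667 → 8; chars 08.

KK07pa08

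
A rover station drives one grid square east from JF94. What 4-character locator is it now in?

Longitude square 9; +1 → 10, wraps to 0, carry into field.
Longitude field J = 9; +1 → 10 = K.
The latitude characters are unchanged.

KF04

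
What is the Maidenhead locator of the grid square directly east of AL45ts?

AL45us

Longitude subsquare t = 19; +1 → 20 = u.
The latitude characters are unchanged.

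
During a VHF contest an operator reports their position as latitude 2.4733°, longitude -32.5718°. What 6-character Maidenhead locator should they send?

HJ32rl

Shift to the Maidenhead origin (180°W, 90°S): lon 147.4282, lat 92.4733.
Field: 147.4282/20 → 7 → H, 92.4733/10 → 9 → J; chars HJ.
Square: 7.4282/2 → 3, 2.4733/1 → 2; chars 32.
Subsquare: 1.4282/0.0833333 → 17 → r, 0.4733/0.0416667 → 11 → l; chars rl.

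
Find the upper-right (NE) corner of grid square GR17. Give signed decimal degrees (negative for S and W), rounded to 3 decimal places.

Field G=6, R=17: +6·20° lon, +17·10° lat → SW at lon -60°, lat 80°.
Square 1, 7: +1·2° lon, +7·1° lat → SW at lon -58°, lat 87°.
Cell spans 2° lon × 1° lat. NE corner is SW corner plus one full cell.
latitude 88.000, longitude -56.000.

88.000, -56.000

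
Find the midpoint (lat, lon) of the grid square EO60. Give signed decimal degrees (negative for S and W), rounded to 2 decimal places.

50.50, -87.00

Field E=4, O=14: +4·20° lon, +14·10° lat → SW at lon -100°, lat 50°.
Square 6, 0: +6·2° lon, +0·1° lat → SW at lon -88°, lat 50°.
Cell spans 2° lon × 1° lat. Centre is SW corner plus half of each.
latitude 50.50, longitude -87.00.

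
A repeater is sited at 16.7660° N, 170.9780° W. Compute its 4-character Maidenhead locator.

AK46

Shift to the Maidenhead origin (180°W, 90°S): lon 9.02, lat 106.77.
Field (20°×10°, letters A–R): 9.02/20 → 0 → A, 106.77/10 → 10 → K; chars AK.
Square (2°×1°, digits 0–9): 9.02/2 → 4, 6.77/1 → 6; chars 46.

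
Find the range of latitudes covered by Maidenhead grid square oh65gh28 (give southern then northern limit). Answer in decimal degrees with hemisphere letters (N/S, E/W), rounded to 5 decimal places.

14.67500° S, 14.67083° S

Field O=14, H=7: +14·20° lon, +7·10° lat → SW at lon 100°, lat -20°.
Square 6, 5: +6·2° lon, +5·1° lat → SW at lon 112°, lat -15°.
Subsquare g=6, h=7: +6·0.0833333° lon, +7·0.0416667° lat → SW at lon 112.5°, lat -14.7083°.
Extended square 2, 8: +2·0.00833333° lon, +8·0.00416667° lat → SW at lon 112.517°, lat -14.675°.
Cell spans 0.00833333° lon × 0.00416667° lat.
south 14.67500° S, north 14.67083° S.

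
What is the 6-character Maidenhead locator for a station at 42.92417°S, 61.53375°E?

ME07sb

Add 180° to longitude and 90° to latitude: 241.5337, 47.0758.
Field: lon ⌊241.5337/20⌋ = 12 → M; lat ⌊47.0758/10⌋ = 4 → E.
Square: lon ⌊1.5337/2⌋ = 0; lat ⌊7.0758/1⌋ = 7.
Subsquare: lon ⌊1.5337/0.0833333⌋ = 18 → s; lat ⌊0.0758/0.0416667⌋ = 1 → b.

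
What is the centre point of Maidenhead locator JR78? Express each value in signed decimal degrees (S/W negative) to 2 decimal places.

88.50, 15.00

Field J=9, R=17: +9·20° lon, +17·10° lat → SW at lon 0°, lat 80°.
Square 7, 8: +7·2° lon, +8·1° lat → SW at lon 14°, lat 88°.
Cell spans 2° lon × 1° lat. Centre is SW corner plus half of each.
latitude 88.50, longitude 15.00.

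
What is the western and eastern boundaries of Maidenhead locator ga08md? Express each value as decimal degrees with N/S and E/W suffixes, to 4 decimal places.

59.0000° W, 58.9167° W

Field G=6, A=0: +6·20° lon, +0·10° lat → SW at lon -60°, lat -90°.
Square 0, 8: +0·2° lon, +8·1° lat → SW at lon -60°, lat -82°.
Subsquare m=12, d=3: +12·0.0833333° lon, +3·0.0416667° lat → SW at lon -59°, lat -81.875°.
Cell spans 0.0833333° lon × 0.0416667° lat.
west 59.0000° W, east 58.9167° W.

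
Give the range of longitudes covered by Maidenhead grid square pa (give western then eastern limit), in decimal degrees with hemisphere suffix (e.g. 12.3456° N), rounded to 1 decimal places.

120.0° E, 140.0° E

Field P=15, A=0: +15·20° lon, +0·10° lat → SW at lon 120°, lat -90°.
Cell spans 20° lon × 10° lat.
west 120.0° E, east 140.0° E.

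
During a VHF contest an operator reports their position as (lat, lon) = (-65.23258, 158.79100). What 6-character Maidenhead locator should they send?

QC94js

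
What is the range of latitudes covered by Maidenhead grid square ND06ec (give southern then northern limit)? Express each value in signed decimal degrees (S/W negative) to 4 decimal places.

-53.9167, -53.8750

Field N=13, D=3: +13·20° lon, +3·10° lat → SW at lon 80°, lat -60°.
Square 0, 6: +0·2° lon, +6·1° lat → SW at lon 80°, lat -54°.
Subsquare e=4, c=2: +4·0.0833333° lon, +2·0.0416667° lat → SW at lon 80.3333°, lat -53.9167°.
Cell spans 0.0833333° lon × 0.0416667° lat.
south -53.9167, north -53.8750.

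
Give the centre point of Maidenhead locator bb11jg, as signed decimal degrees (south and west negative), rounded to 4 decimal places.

Field B=1, B=1: +1·20° lon, +1·10° lat → SW at lon -160°, lat -80°.
Square 1, 1: +1·2° lon, +1·1° lat → SW at lon -158°, lat -79°.
Subsquare j=9, g=6: +9·0.0833333° lon, +6·0.0416667° lat → SW at lon -157.25°, lat -78.75°.
Cell spans 0.0833333° lon × 0.0416667° lat. Centre is SW corner plus half of each.
latitude -78.7292, longitude -157.2083.

-78.7292, -157.2083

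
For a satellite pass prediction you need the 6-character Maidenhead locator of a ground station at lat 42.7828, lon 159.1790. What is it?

QN92os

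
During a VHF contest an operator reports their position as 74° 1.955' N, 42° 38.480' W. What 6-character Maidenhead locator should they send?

Shift to the Maidenhead origin (180°W, 90°S): lon 137.3587, lat 164.0326.
Field: 137.3587/20 → 6 → G, 164.0326/10 → 16 → Q; chars GQ.
Square: 17.3587/2 → 8, 4.0326/1 → 4; chars 84.
Subsquare: 1.3587/0.0833333 → 16 → q, 0.0326/0.0416667 → 0 → a; chars qa.

GQ84qa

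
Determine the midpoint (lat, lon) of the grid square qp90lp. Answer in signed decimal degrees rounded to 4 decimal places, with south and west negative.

60.6458, 158.9583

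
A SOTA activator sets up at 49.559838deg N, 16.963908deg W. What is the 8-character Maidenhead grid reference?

Offset from 180°W / 90°S: lon 163.03609°, lat 139.55984°.
Field: 163.03609/20 → 8 → I, 139.55984/10 → 13 → N; chars IN.
Square: 3.03609/2 → 1, 9.55984/1 → 9; chars 19.
Subsquare: 1.03609/0.0833333 → 12 → m, 0.55984/0.0416667 → 13 → n; chars mn.
Extended square: 0.03609/0.00833333 → 4, 0.01817/0.00416667 → 4; chars 44.

IN19mn44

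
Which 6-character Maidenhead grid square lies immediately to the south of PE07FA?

PE06fx

Latitude subsquare a = 0; −1 → -1, wraps to 23 = x, carry into square.
Latitude square 7; −1 → 6.
The longitude characters are unchanged.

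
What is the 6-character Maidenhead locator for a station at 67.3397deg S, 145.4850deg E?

QC22rp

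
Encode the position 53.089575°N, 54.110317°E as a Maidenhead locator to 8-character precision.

Shift to the Maidenhead origin (180°W, 90°S): lon 234.11032, lat 143.08957.
Field: lon ⌊234.11032/20⌋ = 11 → L; lat ⌊143.08957/10⌋ = 14 → O.
Square: lon ⌊14.11032/2⌋ = 7; lat ⌊3.08957/1⌋ = 3.
Subsquare: lon ⌊0.11032/0.0833333⌋ = 1 → b; lat ⌊0.08957/0.0416667⌋ = 2 → c.
Extended square: lon ⌊0.02698/0.00833333⌋ = 3; lat ⌊0.00624/0.00416667⌋ = 1.

LO73bc31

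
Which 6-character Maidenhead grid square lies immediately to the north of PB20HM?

PB20hn

Latitude subsquare m = 12; +1 → 13 = n.
The longitude characters are unchanged.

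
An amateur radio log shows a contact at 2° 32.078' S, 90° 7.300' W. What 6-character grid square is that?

Add 180° to longitude and 90° to latitude: 89.8783, 87.4654.
Field: 89.8783/20 → 4 → E, 87.4654/10 → 8 → I; chars EI.
Square: 9.8783/2 → 4, 7.4654/1 → 7; chars 47.
Subsquare: 1.8783/0.0833333 → 22 → w, 0.4654/0.0416667 → 11 → l; chars wl.

EI47wl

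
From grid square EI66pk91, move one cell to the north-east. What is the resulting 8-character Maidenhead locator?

EI66qk02

Longitude extended square 9; +1 → 10, wraps to 0, carry into subsquare.
Longitude subsquare p = 15; +1 → 16 = q.
Latitude extended square 1; +1 → 2.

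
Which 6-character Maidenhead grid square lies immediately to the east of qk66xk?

Longitude subsquare x = 23; +1 → 24, wraps to 0 = a, carry into square.
Longitude square 6; +1 → 7.
The latitude characters are unchanged.

QK76ak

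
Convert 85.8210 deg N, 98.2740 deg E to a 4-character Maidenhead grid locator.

NR95

Offset from 180°W / 90°S: lon 278.27°, lat 175.82°.
Field (20°×10°, letters A–R): 278.27/20 → 13 → N, 175.82/10 → 17 → R; chars NR.
Square (2°×1°, digits 0–9): 18.27/2 → 9, 5.82/1 → 5; chars 95.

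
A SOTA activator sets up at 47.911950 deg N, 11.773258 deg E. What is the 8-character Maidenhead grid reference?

Offset from 180°W / 90°S: lon 191.77326°, lat 137.91195°.
Field: 191.77326/20 → 9 → J, 137.91195/10 → 13 → N; chars JN.
Square: 11.77326/2 → 5, 7.91195/1 → 7; chars 57.
Subsquare: 1.77326/0.0833333 → 21 → v, 0.91195/0.0416667 → 21 → v; chars vv.
Extended square: 0.02326/0.00833333 → 2, 0.03695/0.00416667 → 8; chars 28.

JN57vv28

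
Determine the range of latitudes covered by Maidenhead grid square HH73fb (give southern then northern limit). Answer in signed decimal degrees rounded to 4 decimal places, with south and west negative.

Field H=7, H=7: +7·20° lon, +7·10° lat → SW at lon -40°, lat -20°.
Square 7, 3: +7·2° lon, +3·1° lat → SW at lon -26°, lat -17°.
Subsquare f=5, b=1: +5·0.0833333° lon, +1·0.0416667° lat → SW at lon -25.5833°, lat -16.9583°.
Cell spans 0.0833333° lon × 0.0416667° lat.
south -16.9583, north -16.9167.

-16.9583, -16.9167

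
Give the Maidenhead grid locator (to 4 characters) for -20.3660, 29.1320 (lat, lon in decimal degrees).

Offset from 180°W / 90°S: lon 209.13°, lat 69.63°.
Field (20°×10°, letters A–R): lon ⌊209.13/20⌋ = 10 → K; lat ⌊69.63/10⌋ = 6 → G.
Square (2°×1°, digits 0–9): lon ⌊9.13/2⌋ = 4; lat ⌊9.63/1⌋ = 9.

KG49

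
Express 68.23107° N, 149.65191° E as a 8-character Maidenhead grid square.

Add 180° to longitude and 90° to latitude: 329.65191, 158.23107.
Field: lon ⌊329.65191/20⌋ = 16 → Q; lat ⌊158.23107/10⌋ = 15 → P.
Square: lon ⌊9.65191/2⌋ = 4; lat ⌊8.23107/1⌋ = 8.
Subsquare: lon ⌊1.65191/0.0833333⌋ = 19 → t; lat ⌊0.23107/0.0416667⌋ = 5 → f.
Extended square: lon ⌊0.06858/0.00833333⌋ = 8; lat ⌊0.02274/0.00416667⌋ = 5.

QP48tf85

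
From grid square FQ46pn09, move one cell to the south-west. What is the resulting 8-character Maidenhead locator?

Longitude extended square 0; −1 → -1, wraps to 9, carry into subsquare.
Longitude subsquare p = 15; −1 → 14 = o.
Latitude extended square 9; −1 → 8.

FQ46on98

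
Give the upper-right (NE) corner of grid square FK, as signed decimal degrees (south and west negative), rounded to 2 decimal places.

20.00, -60.00

Field F=5, K=10: +5·20° lon, +10·10° lat → SW at lon -80°, lat 10°.
Cell spans 20° lon × 10° lat. NE corner is SW corner plus one full cell.
latitude 20.00, longitude -60.00.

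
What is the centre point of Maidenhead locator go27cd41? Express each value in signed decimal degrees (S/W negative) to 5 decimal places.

57.13125, -55.79583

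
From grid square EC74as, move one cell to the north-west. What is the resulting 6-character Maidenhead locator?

EC64xt

Longitude subsquare a = 0; −1 → -1, wraps to 23 = x, carry into square.
Longitude square 7; −1 → 6.
Latitude subsquare s = 18; +1 → 19 = t.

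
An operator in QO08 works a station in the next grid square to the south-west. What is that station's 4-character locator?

PO97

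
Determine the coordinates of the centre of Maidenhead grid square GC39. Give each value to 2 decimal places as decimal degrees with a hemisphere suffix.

Field G=6, C=2: +6·20° lon, +2·10° lat → SW at lon -60°, lat -70°.
Square 3, 9: +3·2° lon, +9·1° lat → SW at lon -54°, lat -61°.
Cell spans 2° lon × 1° lat. Centre is SW corner plus half of each.
latitude 60.50° S, longitude 53.00° W.

60.50° S, 53.00° W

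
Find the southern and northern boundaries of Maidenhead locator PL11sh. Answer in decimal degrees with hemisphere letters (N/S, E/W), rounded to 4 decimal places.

21.2917° N, 21.3333° N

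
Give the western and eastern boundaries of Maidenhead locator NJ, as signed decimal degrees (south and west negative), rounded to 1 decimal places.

Field N=13, J=9: +13·20° lon, +9·10° lat → SW at lon 80°, lat 0°.
Cell spans 20° lon × 10° lat.
west 80.0, east 100.0.

80.0, 100.0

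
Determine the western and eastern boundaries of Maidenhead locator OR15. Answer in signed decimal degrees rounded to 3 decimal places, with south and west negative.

102.000, 104.000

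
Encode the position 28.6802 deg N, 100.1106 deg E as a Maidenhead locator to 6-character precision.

Add 180° to longitude and 90° to latitude: 280.1106, 118.6802.
Field: lon ⌊280.1106/20⌋ = 14 → O; lat ⌊118.6802/10⌋ = 11 → L.
Square: lon ⌊0.1106/2⌋ = 0; lat ⌊8.6802/1⌋ = 8.
Subsquare: lon ⌊0.1106/0.0833333⌋ = 1 → b; lat ⌊0.6802/0.0416667⌋ = 16 → q.

OL08bq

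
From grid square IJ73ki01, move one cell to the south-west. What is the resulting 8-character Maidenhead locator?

Longitude extended square 0; −1 → -1, wraps to 9, carry into subsquare.
Longitude subsquare k = 10; −1 → 9 = j.
Latitude extended square 1; −1 → 0.

IJ73ji90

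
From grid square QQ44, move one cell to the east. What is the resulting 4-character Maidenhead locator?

QQ54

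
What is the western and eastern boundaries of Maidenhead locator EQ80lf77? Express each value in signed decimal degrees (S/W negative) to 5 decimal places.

Field E=4, Q=16: +4·20° lon, +16·10° lat → SW at lon -100°, lat 70°.
Square 8, 0: +8·2° lon, +0·1° lat → SW at lon -84°, lat 70°.
Subsquare l=11, f=5: +11·0.0833333° lon, +5·0.0416667° lat → SW at lon -83.0833°, lat 70.2083°.
Extended square 7, 7: +7·0.00833333° lon, +7·0.00416667° lat → SW at lon -83.025°, lat 70.2375°.
Cell spans 0.00833333° lon × 0.00416667° lat.
west -83.02500, east -83.01667.

-83.02500, -83.01667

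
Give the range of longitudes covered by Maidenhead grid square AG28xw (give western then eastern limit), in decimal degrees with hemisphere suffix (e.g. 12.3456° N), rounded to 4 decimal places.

Field A=0, G=6: +0·20° lon, +6·10° lat → SW at lon -180°, lat -30°.
Square 2, 8: +2·2° lon, +8·1° lat → SW at lon -176°, lat -22°.
Subsquare x=23, w=22: +23·0.0833333° lon, +22·0.0416667° lat → SW at lon -174.083°, lat -21.0833°.
Cell spans 0.0833333° lon × 0.0416667° lat.
west 174.0833° W, east 174.0000° W.

174.0833° W, 174.0000° W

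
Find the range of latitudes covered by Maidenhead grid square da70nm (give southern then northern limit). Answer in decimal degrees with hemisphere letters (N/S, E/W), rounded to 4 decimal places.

Field D=3, A=0: +3·20° lon, +0·10° lat → SW at lon -120°, lat -90°.
Square 7, 0: +7·2° lon, +0·1° lat → SW at lon -106°, lat -90°.
Subsquare n=13, m=12: +13·0.0833333° lon, +12·0.0416667° lat → SW at lon -104.917°, lat -89.5°.
Cell spans 0.0833333° lon × 0.0416667° lat.
south 89.5000° S, north 89.4583° S.

89.5000° S, 89.4583° S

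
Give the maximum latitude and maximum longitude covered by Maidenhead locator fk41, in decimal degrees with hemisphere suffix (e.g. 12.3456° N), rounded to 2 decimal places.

Field F=5, K=10: +5·20° lon, +10·10° lat → SW at lon -80°, lat 10°.
Square 4, 1: +4·2° lon, +1·1° lat → SW at lon -72°, lat 11°.
Cell spans 2° lon × 1° lat. NE corner is SW corner plus one full cell.
latitude 12.00° N, longitude 70.00° W.

12.00° N, 70.00° W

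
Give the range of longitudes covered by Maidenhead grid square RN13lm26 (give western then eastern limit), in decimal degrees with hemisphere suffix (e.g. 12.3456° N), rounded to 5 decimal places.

Field R=17, N=13: +17·20° lon, +13·10° lat → SW at lon 160°, lat 40°.
Square 1, 3: +1·2° lon, +3·1° lat → SW at lon 162°, lat 43°.
Subsquare l=11, m=12: +11·0.0833333° lon, +12·0.0416667° lat → SW at lon 162.917°, lat 43.5°.
Extended square 2, 6: +2·0.00833333° lon, +6·0.00416667° lat → SW at lon 162.933°, lat 43.525°.
Cell spans 0.00833333° lon × 0.00416667° lat.
west 162.93333° E, east 162.94167° E.

162.93333° E, 162.94167° E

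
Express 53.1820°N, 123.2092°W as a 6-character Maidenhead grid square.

CO83je

Shift to the Maidenhead origin (180°W, 90°S): lon 56.7908, lat 143.1820.
Field (20°×10°, letters A–R): lon ⌊56.7908/20⌋ = 2 → C; lat ⌊143.1820/10⌋ = 14 → O.
Square (2°×1°, digits 0–9): lon ⌊16.7908/2⌋ = 8; lat ⌊3.1820/1⌋ = 3.
Subsquare (5′×2.5′, letters a–x): lon ⌊0.7908/0.0833333⌋ = 9 → j; lat ⌊0.1820/0.0416667⌋ = 4 → e.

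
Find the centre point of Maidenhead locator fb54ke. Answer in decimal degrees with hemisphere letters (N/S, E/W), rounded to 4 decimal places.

75.8125° S, 69.1250° W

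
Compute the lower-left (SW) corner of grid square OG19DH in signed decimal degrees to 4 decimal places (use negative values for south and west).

-20.7083, 102.2500

Field O=14, G=6: +14·20° lon, +6·10° lat → SW at lon 100°, lat -30°.
Square 1, 9: +1·2° lon, +9·1° lat → SW at lon 102°, lat -21°.
Subsquare d=3, h=7: +3·0.0833333° lon, +7·0.0416667° lat → SW at lon 102.25°, lat -20.7083°.
latitude -20.7083, longitude 102.2500.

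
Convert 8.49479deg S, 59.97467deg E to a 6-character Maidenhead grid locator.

LI91xm

Offset from 180°W / 90°S: lon 239.9747°, lat 81.5052°.
Field: 239.9747/20 → 11 → L, 81.5052/10 → 8 → I; chars LI.
Square: 19.9747/2 → 9, 1.5052/1 → 1; chars 91.
Subsquare: 1.9747/0.0833333 → 23 → x, 0.5052/0.0416667 → 12 → m; chars xm.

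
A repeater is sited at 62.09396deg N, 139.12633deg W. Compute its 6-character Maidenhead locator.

Add 180° to longitude and 90° to latitude: 40.8737, 152.0940.
Field: lon ⌊40.8737/20⌋ = 2 → C; lat ⌊152.0940/10⌋ = 15 → P.
Square: lon ⌊0.8737/2⌋ = 0; lat ⌊2.0940/1⌋ = 2.
Subsquare: lon ⌊0.8737/0.0833333⌋ = 10 → k; lat ⌊0.0940/0.0416667⌋ = 2 → c.

CP02kc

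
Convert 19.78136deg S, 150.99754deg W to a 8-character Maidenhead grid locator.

Offset from 180°W / 90°S: lon 29.00246°, lat 70.21864°.
Field: lon ⌊29.00246/20⌋ = 1 → B; lat ⌊70.21864/10⌋ = 7 → H.
Square: lon ⌊9.00246/2⌋ = 4; lat ⌊0.21864/1⌋ = 0.
Subsquare: lon ⌊1.00246/0.0833333⌋ = 12 → m; lat ⌊0.21864/0.0416667⌋ = 5 → f.
Extended square: lon ⌊0.00246/0.00833333⌋ = 0; lat ⌊0.01031/0.00416667⌋ = 2.

BH40mf02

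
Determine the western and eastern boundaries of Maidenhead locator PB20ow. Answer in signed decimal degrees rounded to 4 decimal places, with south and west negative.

Field P=15, B=1: +15·20° lon, +1·10° lat → SW at lon 120°, lat -80°.
Square 2, 0: +2·2° lon, +0·1° lat → SW at lon 124°, lat -80°.
Subsquare o=14, w=22: +14·0.0833333° lon, +22·0.0416667° lat → SW at lon 125.167°, lat -79.0833°.
Cell spans 0.0833333° lon × 0.0416667° lat.
west 125.1667, east 125.2500.

125.1667, 125.2500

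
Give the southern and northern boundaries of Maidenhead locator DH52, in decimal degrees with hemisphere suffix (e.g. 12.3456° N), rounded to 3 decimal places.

18.000° S, 17.000° S

Field D=3, H=7: +3·20° lon, +7·10° lat → SW at lon -120°, lat -20°.
Square 5, 2: +5·2° lon, +2·1° lat → SW at lon -110°, lat -18°.
Cell spans 2° lon × 1° lat.
south 18.000° S, north 17.000° S.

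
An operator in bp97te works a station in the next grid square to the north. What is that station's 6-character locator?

BP97tf

Latitude subsquare e = 4; +1 → 5 = f.
The longitude characters are unchanged.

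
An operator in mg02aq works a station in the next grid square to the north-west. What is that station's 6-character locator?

Longitude subsquare a = 0; −1 → -1, wraps to 23 = x, carry into square.
Longitude square 0; −1 → -1, wraps to 9, carry into field.
Longitude field M = 12; −1 → 11 = L.
Latitude subsquare q = 16; +1 → 17 = r.

LG92xr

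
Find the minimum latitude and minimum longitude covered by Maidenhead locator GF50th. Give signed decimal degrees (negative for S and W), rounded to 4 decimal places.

-39.7083, -48.4167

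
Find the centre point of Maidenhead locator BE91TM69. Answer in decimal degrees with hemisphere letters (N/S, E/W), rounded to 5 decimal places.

48.46042° S, 140.36250° W

Field B=1, E=4: +1·20° lon, +4·10° lat → SW at lon -160°, lat -50°.
Square 9, 1: +9·2° lon, +1·1° lat → SW at lon -142°, lat -49°.
Subsquare t=19, m=12: +19·0.0833333° lon, +12·0.0416667° lat → SW at lon -140.417°, lat -48.5°.
Extended square 6, 9: +6·0.00833333° lon, +9·0.00416667° lat → SW at lon -140.367°, lat -48.4625°.
Cell spans 0.00833333° lon × 0.00416667° lat. Centre is SW corner plus half of each.
latitude 48.46042° S, longitude 140.36250° W.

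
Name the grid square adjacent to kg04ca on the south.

Latitude subsquare a = 0; −1 → -1, wraps to 23 = x, carry into square.
Latitude square 4; −1 → 3.
The longitude characters are unchanged.

KG03cx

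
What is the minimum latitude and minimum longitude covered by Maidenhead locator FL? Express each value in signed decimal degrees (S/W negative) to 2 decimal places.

20.00, -80.00

Field F=5, L=11: +5·20° lon, +11·10° lat → SW at lon -80°, lat 20°.
latitude 20.00, longitude -80.00.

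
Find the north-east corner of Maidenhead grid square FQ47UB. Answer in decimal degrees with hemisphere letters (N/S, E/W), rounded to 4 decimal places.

77.0833° N, 70.2500° W

Field F=5, Q=16: +5·20° lon, +16·10° lat → SW at lon -80°, lat 70°.
Square 4, 7: +4·2° lon, +7·1° lat → SW at lon -72°, lat 77°.
Subsquare u=20, b=1: +20·0.0833333° lon, +1·0.0416667° lat → SW at lon -70.3333°, lat 77.0417°.
Cell spans 0.0833333° lon × 0.0416667° lat. NE corner is SW corner plus one full cell.
latitude 77.0833° N, longitude 70.2500° W.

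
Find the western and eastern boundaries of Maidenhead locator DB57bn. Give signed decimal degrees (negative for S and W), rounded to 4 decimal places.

Field D=3, B=1: +3·20° lon, +1·10° lat → SW at lon -120°, lat -80°.
Square 5, 7: +5·2° lon, +7·1° lat → SW at lon -110°, lat -73°.
Subsquare b=1, n=13: +1·0.0833333° lon, +13·0.0416667° lat → SW at lon -109.917°, lat -72.4583°.
Cell spans 0.0833333° lon × 0.0416667° lat.
west -109.9167, east -109.8333.

-109.9167, -109.8333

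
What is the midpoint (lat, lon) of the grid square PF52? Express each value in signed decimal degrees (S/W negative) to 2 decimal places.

-37.50, 131.00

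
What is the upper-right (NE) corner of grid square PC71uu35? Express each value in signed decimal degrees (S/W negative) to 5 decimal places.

Field P=15, C=2: +15·20° lon, +2·10° lat → SW at lon 120°, lat -70°.
Square 7, 1: +7·2° lon, +1·1° lat → SW at lon 134°, lat -69°.
Subsquare u=20, u=20: +20·0.0833333° lon, +20·0.0416667° lat → SW at lon 135.667°, lat -68.1667°.
Extended square 3, 5: +3·0.00833333° lon, +5·0.00416667° lat → SW at lon 135.692°, lat -68.1458°.
Cell spans 0.00833333° lon × 0.00416667° lat. NE corner is SW corner plus one full cell.
latitude -68.14167, longitude 135.70000.

-68.14167, 135.70000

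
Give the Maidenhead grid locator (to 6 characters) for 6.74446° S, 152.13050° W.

BI33wg

Offset from 180°W / 90°S: lon 27.8695°, lat 83.2555°.
Field (20°×10°, letters A–R): 27.8695/20 → 1 → B, 83.2555/10 → 8 → I; chars BI.
Square (2°×1°, digits 0–9): 7.8695/2 → 3, 3.2555/1 → 3; chars 33.
Subsquare (5′×2.5′, letters a–x): 1.8695/0.0833333 → 22 → w, 0.2555/0.0416667 → 6 → g; chars wg.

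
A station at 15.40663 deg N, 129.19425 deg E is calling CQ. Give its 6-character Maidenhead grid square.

PK45oj

Add 180° to longitude and 90° to latitude: 309.1943, 105.4066.
Field (20°×10°, letters A–R): lon ⌊309.1943/20⌋ = 15 → P; lat ⌊105.4066/10⌋ = 10 → K.
Square (2°×1°, digits 0–9): lon ⌊9.1943/2⌋ = 4; lat ⌊5.4066/1⌋ = 5.
Subsquare (5′×2.5′, letters a–x): lon ⌊1.1943/0.0833333⌋ = 14 → o; lat ⌊0.4066/0.0416667⌋ = 9 → j.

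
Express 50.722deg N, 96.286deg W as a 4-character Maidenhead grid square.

EO10

Offset from 180°W / 90°S: lon 83.71°, lat 140.72°.
Field (20°×10°, letters A–R): lon ⌊83.71/20⌋ = 4 → E; lat ⌊140.72/10⌋ = 14 → O.
Square (2°×1°, digits 0–9): lon ⌊3.71/2⌋ = 1; lat ⌊0.72/1⌋ = 0.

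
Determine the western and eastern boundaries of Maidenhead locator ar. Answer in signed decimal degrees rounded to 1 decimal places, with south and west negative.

-180.0, -160.0

Field A=0, R=17: +0·20° lon, +17·10° lat → SW at lon -180°, lat 80°.
Cell spans 20° lon × 10° lat.
west -180.0, east -160.0.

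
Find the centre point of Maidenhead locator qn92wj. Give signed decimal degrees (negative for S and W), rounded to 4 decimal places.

42.3958, 159.8750

Field Q=16, N=13: +16·20° lon, +13·10° lat → SW at lon 140°, lat 40°.
Square 9, 2: +9·2° lon, +2·1° lat → SW at lon 158°, lat 42°.
Subsquare w=22, j=9: +22·0.0833333° lon, +9·0.0416667° lat → SW at lon 159.833°, lat 42.375°.
Cell spans 0.0833333° lon × 0.0416667° lat. Centre is SW corner plus half of each.
latitude 42.3958, longitude 159.8750.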